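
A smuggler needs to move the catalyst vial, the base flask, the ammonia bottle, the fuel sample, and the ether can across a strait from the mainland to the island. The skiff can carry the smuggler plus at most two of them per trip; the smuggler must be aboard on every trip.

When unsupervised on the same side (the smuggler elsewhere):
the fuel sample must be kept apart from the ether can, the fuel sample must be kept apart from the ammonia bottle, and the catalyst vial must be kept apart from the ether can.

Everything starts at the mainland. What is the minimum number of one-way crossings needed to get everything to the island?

5

Counting alone: the smuggler can take at most 2 across per trip to the island, so moving all 5 needs at least 3 loaded trips out, with a return between consecutive ones — at least 5 crossings.
The plan below uses exactly 5 crossings, so it is optimal:
1. Smuggler goes to the island with the catalyst vial and the fuel sample.
2. Smuggler goes back to the mainland alone.
3. Smuggler goes to the island with the base flask.
4. Smuggler goes back to the mainland alone.
5. Smuggler goes to the island with the ammonia bottle and the ether can.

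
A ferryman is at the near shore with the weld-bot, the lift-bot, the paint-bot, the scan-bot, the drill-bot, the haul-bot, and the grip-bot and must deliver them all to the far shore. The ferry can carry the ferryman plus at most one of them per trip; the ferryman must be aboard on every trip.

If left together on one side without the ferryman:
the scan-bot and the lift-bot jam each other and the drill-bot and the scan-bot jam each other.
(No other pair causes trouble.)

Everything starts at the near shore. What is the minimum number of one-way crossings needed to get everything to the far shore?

15

Counting alone: the ferryman can take at most 1 across per trip to the far shore, so moving all 7 needs at least 7 loaded trips out, with a return between consecutive ones — at least 13 crossings.
The safety rule pushes this higher. Following every safe sequence of crossings, the most of the 7 that can be at the far shore as the ferry arrives there on crossing 13 is 6 — never all 7.
So no plan with fewer than 15 crossings exists, and this one achieves 15:
1. Ferryman goes to the far shore with the scan-bot.
2. Ferryman goes back to the near shore alone.
3. Ferryman goes to the far shore with the weld-bot.
4. Ferryman goes back to the near shore alone.
5. Ferryman goes to the far shore with the lift-bot.
6. Ferryman goes back to the near shore with the scan-bot.
7. Ferryman goes to the far shore with the drill-bot.
8. Ferryman goes back to the near shore alone.
9. Ferryman goes to the far shore with the paint-bot.
10. Ferryman goes back to the near shore alone.
11. Ferryman goes to the far shore with the haul-bot.
12. Ferryman goes back to the near shore alone.
13. Ferryman goes to the far shore with the grip-bot.
14. Ferryman goes back to the near shore alone.
15. Ferryman goes to the far shore with the scan-bot.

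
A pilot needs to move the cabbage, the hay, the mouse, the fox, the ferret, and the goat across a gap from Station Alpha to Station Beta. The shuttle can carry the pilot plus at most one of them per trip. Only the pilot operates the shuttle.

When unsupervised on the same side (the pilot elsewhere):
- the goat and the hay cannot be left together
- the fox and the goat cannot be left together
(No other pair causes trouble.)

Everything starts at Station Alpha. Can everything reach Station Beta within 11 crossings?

No

Counting alone: the pilot can take at most 1 across per trip to Station Beta, so moving all 6 needs at least 6 loaded trips out, with a return between consecutive ones — at least 11 crossings.
The safety rule pushes this higher. Following every safe sequence of crossings, the most of the 6 that can be at Station Beta as the shuttle arrives there on crossing 11 is 5 — never all 6.
So the move cannot be finished within 11 crossings. (The shortest complete plan takes 13:)
1. Pilot goes to Station Beta with the goat.
2. Pilot goes back to Station Alpha alone.
3. Pilot goes to Station Beta with the cabbage.
4. Pilot goes back to Station Alpha alone.
5. Pilot goes to Station Beta with the hay.
6. Pilot goes back to Station Alpha with the goat.
7. Pilot goes to Station Beta with the fox.
8. Pilot goes back to Station Alpha alone.
9. Pilot goes to Station Beta with the mouse.
10. Pilot goes back to Station Alpha alone.
11. Pilot goes to Station Beta with the ferret.
12. Pilot goes back to Station Alpha alone.
13. Pilot goes to Station Beta with the goat.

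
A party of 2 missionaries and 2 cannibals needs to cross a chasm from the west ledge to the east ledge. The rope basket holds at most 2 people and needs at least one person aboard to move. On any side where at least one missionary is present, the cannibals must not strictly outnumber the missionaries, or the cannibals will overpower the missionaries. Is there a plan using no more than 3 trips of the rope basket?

No

Counting alone: each trip to the east ledge takes at most 2 across and each return brings at least 1 back, so after t trips out (and t−1 returns) at most 2t − (t−1) of the 4 are across; that first reaches 4 at t = 3, so at least 5 crossings are needed.
Since 3 < 5, 3 crossings cannot be enough. (The shortest complete plan in fact takes 5:)
1. 2 cannibals → the east ledge.  (the west ledge: 2M 0C; the east ledge: 0M 2C)
2. 1 cannibal ← the west ledge.  (the west ledge: 2M 1C; the east ledge: 0M 1C)
3. 2 missionaries → the east ledge.  (the west ledge: 0M 1C; the east ledge: 2M 1C)
4. 1 cannibal ← the west ledge.  (the west ledge: 0M 2C; the east ledge: 2M 0C)
5. 2 cannibals → the east ledge.  (the west ledge: 0M 0C; the east ledge: 2M 2C)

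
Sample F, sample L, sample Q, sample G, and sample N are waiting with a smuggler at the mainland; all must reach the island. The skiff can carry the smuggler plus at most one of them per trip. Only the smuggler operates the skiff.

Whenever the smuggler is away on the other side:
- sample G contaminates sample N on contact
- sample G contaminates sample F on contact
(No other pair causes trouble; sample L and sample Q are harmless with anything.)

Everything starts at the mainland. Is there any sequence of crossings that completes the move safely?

1. Smuggler goes to the island with sample G.  [the mainland: sample F, sample L, sample N, sample Q | the island: sample G]
2. Smuggler goes back to the mainland alone.  [the mainland: sample F, sample L, sample N, sample Q | the island: sample G]
3. Smuggler goes to the island with sample F.  [the mainland: sample L, sample N, sample Q | the island: sample F, sample G]
4. Smuggler goes back to the mainland with sample G.  [the mainland: sample G, sample L, sample N, sample Q | the island: sample F]
5. Smuggler goes to the island with sample N.  [the mainland: sample G, sample L, sample Q | the island: sample F, sample N]
6. Smuggler goes back to the mainland alone.  [the mainland: sample G, sample L, sample Q | the island: sample F, sample N]
7. Smuggler goes to the island with sample L.  [the mainland: sample G, sample Q | the island: sample F, sample L, sample N]
8. Smuggler goes back to the mainland alone.  [the mainland: sample G, sample Q | the island: sample F, sample L, sample N]
9. Smuggler goes to the island with sample Q.  [the mainland: sample G | the island: sample F, sample L, sample N, sample Q]
10. Smuggler goes back to the mainland alone.  [the mainland: sample G | the island: sample F, sample L, sample N, sample Q]
11. Smuggler goes to the island with sample G.  [the mainland: — | the island: sample F, sample G, sample L, sample N, sample Q]

Yes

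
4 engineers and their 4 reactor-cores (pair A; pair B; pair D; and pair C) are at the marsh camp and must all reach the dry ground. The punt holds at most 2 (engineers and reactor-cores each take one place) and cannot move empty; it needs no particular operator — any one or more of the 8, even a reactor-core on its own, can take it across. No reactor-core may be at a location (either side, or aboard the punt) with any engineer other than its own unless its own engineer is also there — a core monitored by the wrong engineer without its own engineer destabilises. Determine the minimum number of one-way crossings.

Following every safe sequence of crossings from the start, the most of the 8 that can be at the dry ground as the punt arrives there on crossings 1, 3, 5 is 2, 3, 4 respectively; the best ever achieved is 4 of 8.
From crossing 7 on, no configuration arises that was not already reachable earlier: only 44 distinct safe configurations (who is on which side, and where the punt is) can ever be reached, none of them has everyone across, and every continuation just revisits them. So no valid plan exists.

impossible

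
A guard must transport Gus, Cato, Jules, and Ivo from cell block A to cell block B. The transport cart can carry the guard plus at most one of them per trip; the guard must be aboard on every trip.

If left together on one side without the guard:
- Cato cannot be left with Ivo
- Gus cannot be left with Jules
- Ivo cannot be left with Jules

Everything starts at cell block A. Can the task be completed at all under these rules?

No

Whatever the first load, the items left behind include a forbidden pair without the guard. No opening move is safe, so no plan exists.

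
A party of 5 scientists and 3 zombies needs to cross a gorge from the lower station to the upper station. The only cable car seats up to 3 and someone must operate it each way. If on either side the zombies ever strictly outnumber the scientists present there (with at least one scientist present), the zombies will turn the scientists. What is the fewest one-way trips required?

Counting alone: each trip to the upper station takes at most 3 across and each return brings at least 1 back, so after t trips out (and t−1 returns) at most 3t − (t−1) of the 8 are across; that first reaches 8 at t = 4, so at least 7 crossings are needed.
The plan below uses exactly 7 crossings, so it is optimal:
1. 2 zombies → the upper station.  (the lower station: 5S 1Z; the upper station: 0S 2Z)
2. 1 zombie ← the lower station.  (the lower station: 5S 2Z; the upper station: 0S 1Z)
3. 2 scientists and 1 zombie → the upper station.  (the lower station: 3S 1Z; the upper station: 2S 2Z)
4. 1 zombie ← the lower station.  (the lower station: 3S 2Z; the upper station: 2S 1Z)
5. 1 scientist and 2 zombies → the upper station.  (the lower station: 2S 0Z; the upper station: 3S 3Z)
6. 1 zombie ← the lower station.  (the lower station: 2S 1Z; the upper station: 3S 2Z)
7. 2 scientists and 1 zombie → the upper station.  (the lower station: 0S 0Z; the upper station: 5S 3Z)

7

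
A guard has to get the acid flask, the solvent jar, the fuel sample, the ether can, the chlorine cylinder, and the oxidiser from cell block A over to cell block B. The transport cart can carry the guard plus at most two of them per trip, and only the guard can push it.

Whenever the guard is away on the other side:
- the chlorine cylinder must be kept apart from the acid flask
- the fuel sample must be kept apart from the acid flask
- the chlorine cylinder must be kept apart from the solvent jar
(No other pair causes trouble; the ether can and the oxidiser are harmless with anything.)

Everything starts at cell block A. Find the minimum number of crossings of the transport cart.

Counting alone: the guard can take at most 2 across per trip to cell block B, so moving all 6 needs at least 3 loaded trips out, with a return between consecutive ones — at least 5 crossings.
The plan below uses exactly 5 crossings, so it is optimal:
1. Guard goes to cell block B with the acid flask and the solvent jar.  [cell block A: the chlorine cylinder, the ether can, the fuel sample, the oxidiser | cell block B: the acid flask, the solvent jar]
2. Guard goes back to cell block A alone.  [cell block A: the chlorine cylinder, the ether can, the fuel sample, the oxidiser | cell block B: the acid flask, the solvent jar]
3. Guard goes to cell block B with the ether can and the oxidiser.  [cell block A: the chlorine cylinder, the fuel sample | cell block B: the acid flask, the ether can, the oxidiser, the solvent jar]
4. Guard goes back to cell block A alone.  [cell block A: the chlorine cylinder, the fuel sample | cell block B: the acid flask, the ether can, the oxidiser, the solvent jar]
5. Guard goes to cell block B with the chlorine cylinder and the fuel sample.  [cell block A: — | cell block B: the acid flask, the chlorine cylinder, the ether can, the fuel sample, the oxidiser, the solvent jar]

5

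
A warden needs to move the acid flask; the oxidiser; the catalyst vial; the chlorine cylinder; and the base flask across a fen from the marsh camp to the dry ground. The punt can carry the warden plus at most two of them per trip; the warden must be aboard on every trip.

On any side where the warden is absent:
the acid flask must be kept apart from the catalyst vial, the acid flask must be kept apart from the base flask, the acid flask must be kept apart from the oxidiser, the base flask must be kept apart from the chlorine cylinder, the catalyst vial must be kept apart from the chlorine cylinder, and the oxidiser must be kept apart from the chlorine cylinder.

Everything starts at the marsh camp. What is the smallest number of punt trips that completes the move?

Counting alone: the warden can take at most 2 across per trip to the dry ground, so moving all 5 needs at least 3 loaded trips out, with a return between consecutive ones — at least 5 crossings.
The safety rule pushes this higher. Following every safe sequence of crossings, the most of the 5 that can be at the dry ground as the punt arrives there on crossing 5 is 4 — never all 5.
So no plan with fewer than 7 crossings exists, and this one achieves 7:
1. Warden goes to the dry ground with the acid flask and the chlorine cylinder.  [the marsh camp: the base flask, the catalyst vial, the oxidiser | the dry ground: the acid flask, the chlorine cylinder]
2. Warden goes back to the marsh camp alone.  [the marsh camp: the base flask, the catalyst vial, the oxidiser | the dry ground: the acid flask, the chlorine cylinder]
3. Warden goes to the dry ground with the oxidiser.  [the marsh camp: the base flask, the catalyst vial | the dry ground: the acid flask, the chlorine cylinder, the oxidiser]
4. Warden goes back to the marsh camp with the acid flask and the chlorine cylinder.  [the marsh camp: the acid flask, the base flask, the catalyst vial, the chlorine cylinder | the dry ground: the oxidiser]
5. Warden goes to the dry ground with the base flask and the catalyst vial.  [the marsh camp: the acid flask, the chlorine cylinder | the dry ground: the base flask, the catalyst vial, the oxidiser]
6. Warden goes back to the marsh camp alone.  [the marsh camp: the acid flask, the chlorine cylinder | the dry ground: the base flask, the catalyst vial, the oxidiser]
7. Warden goes to the dry ground with the acid flask and the chlorine cylinder.  [the marsh camp: — | the dry ground: the acid flask, the base flask, the catalyst vial, the chlorine cylinder, the oxidiser]

7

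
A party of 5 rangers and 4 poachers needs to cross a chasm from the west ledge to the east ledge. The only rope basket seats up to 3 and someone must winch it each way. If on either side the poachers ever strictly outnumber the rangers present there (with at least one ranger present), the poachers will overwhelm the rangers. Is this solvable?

1. 3 poachers → the east ledge.  (the west ledge: 5R 1P; the east ledge: 0R 3P)
2. 1 poacher ← the west ledge.  (the west ledge: 5R 2P; the east ledge: 0R 2P)
3. 3 rangers → the east ledge.  (the west ledge: 2R 2P; the east ledge: 3R 2P)
4. 1 ranger ← the west ledge.  (the west ledge: 3R 2P; the east ledge: 2R 2P)
5. 2 rangers and 1 poacher → the east ledge.  (the west ledge: 1R 1P; the east ledge: 4R 3P)
6. 1 ranger ← the west ledge.  (the west ledge: 2R 1P; the east ledge: 3R 3P)
7. 2 rangers and 1 poacher → the east ledge.  (the west ledge: 0R 0P; the east ledge: 5R 4P)

Yes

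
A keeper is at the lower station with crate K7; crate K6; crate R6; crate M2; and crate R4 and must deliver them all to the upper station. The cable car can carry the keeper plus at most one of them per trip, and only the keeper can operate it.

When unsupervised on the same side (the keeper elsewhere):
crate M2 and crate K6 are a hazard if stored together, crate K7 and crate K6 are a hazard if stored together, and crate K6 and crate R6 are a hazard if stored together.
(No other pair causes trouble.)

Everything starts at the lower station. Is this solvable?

Following every safe sequence of crossings from the start, the most of the 5 that can be at the upper station as the cable car arrives there on crossings 1, 3, 5 is 1, 2, 3 respectively; the best ever achieved is 3 of 5.
From crossing 7 on, no configuration arises that was not already reachable earlier: only 18 distinct safe configurations (who is on which side, and where the cable car is) can ever be reached, none of them has everyone across, and every continuation just revisits them. So no valid plan exists.

No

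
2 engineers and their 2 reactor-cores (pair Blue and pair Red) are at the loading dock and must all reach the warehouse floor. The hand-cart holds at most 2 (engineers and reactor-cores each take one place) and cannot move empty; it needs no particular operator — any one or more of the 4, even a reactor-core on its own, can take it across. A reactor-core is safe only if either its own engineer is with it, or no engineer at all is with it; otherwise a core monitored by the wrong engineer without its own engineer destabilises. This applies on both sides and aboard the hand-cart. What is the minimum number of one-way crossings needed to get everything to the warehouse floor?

5

Counting alone: each trip to the warehouse floor takes at most 2 across and each return brings at least 1 back, so after t trips out (and t−1 returns) at most 2t − (t−1) of the 4 are across; that first reaches 4 at t = 3, so at least 5 crossings are needed.
The plan below uses exactly 5 crossings, so it is optimal:
1. engineer Blue and reactor-core Blue cross → the warehouse floor.
2. engineer Blue crosses ← the loading dock.
3. engineer Blue and engineer Red cross → the warehouse floor.
4. engineer Red crosses ← the loading dock.
5. engineer Red and reactor-core Red cross → the warehouse floor.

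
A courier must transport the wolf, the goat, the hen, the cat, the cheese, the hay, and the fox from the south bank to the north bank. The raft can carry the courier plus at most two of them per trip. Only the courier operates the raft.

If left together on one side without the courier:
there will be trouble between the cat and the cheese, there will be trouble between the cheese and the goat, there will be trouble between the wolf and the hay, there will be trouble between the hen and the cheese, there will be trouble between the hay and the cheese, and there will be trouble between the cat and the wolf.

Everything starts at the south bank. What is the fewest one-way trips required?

9

Counting alone: the courier can take at most 2 across per trip to the north bank, so moving all 7 needs at least 4 loaded trips out, with a return between consecutive ones — at least 7 crossings.
The safety rule pushes this higher. Following every safe sequence of crossings, the most of the 7 that can be at the north bank as the raft arrives there on crossing 7 is 6 — never all 7.
So no plan with fewer than 9 crossings exists, and this one achieves 9:
1. Courier goes to the north bank with the cheese and the wolf.  [the south bank: the cat, the fox, the goat, the hay, the hen | the north bank: the cheese, the wolf]
2. Courier goes back to the south bank alone.  [the south bank: the cat, the fox, the goat, the hay, the hen | the north bank: the cheese, the wolf]
3. Courier goes to the north bank with the fox.  [the south bank: the cat, the goat, the hay, the hen | the north bank: the cheese, the fox, the wolf]
4. Courier goes back to the south bank alone.  [the south bank: the cat, the goat, the hay, the hen | the north bank: the cheese, the fox, the wolf]
5. Courier goes to the north bank with the goat and the hen.  [the south bank: the cat, the hay | the north bank: the cheese, the fox, the goat, the hen, the wolf]
6. Courier goes back to the south bank with the cheese.  [the south bank: the cat, the cheese, the hay | the north bank: the fox, the goat, the hen, the wolf]
7. Courier goes to the north bank with the cat and the hay.  [the south bank: the cheese | the north bank: the cat, the fox, the goat, the hay, the hen, the wolf]
8. Courier goes back to the south bank with the wolf.  [the south bank: the cheese, the wolf | the north bank: the cat, the fox, the goat, the hay, the hen]
9. Courier goes to the north bank with the cheese and the wolf.  [the south bank: — | the north bank: the cat, the cheese, the fox, the goat, the hay, the hen, the wolf]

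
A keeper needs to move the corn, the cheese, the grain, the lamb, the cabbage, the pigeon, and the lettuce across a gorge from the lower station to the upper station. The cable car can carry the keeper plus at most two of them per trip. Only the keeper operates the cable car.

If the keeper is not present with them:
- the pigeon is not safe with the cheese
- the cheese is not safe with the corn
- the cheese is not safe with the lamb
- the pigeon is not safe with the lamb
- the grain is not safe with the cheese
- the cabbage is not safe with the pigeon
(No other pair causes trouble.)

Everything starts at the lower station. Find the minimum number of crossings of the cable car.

Counting alone: the keeper can take at most 2 across per trip to the upper station, so moving all 7 needs at least 4 loaded trips out, with a return between consecutive ones — at least 7 crossings.
The safety rule pushes this higher. Following every safe sequence of crossings, the most of the 7 that can be at the upper station as the cable car arrives there on crossings 7, 9 is 5, 6 respectively — never all 7.
So no plan with fewer than 11 crossings exists, and this one achieves 11:
1. Keeper goes to the upper station with the cheese and the pigeon.  [the lower station: the cabbage, the corn, the grain, the lamb, the lettuce | the upper station: the cheese, the pigeon]
2. Keeper goes back to the lower station with the cheese.  [the lower station: the cabbage, the cheese, the corn, the grain, the lamb, the lettuce | the upper station: the pigeon]
3. Keeper goes to the upper station with the cheese and the corn.  [the lower station: the cabbage, the grain, the lamb, the lettuce | the upper station: the cheese, the corn, the pigeon]
4. Keeper goes back to the lower station with the cheese.  [the lower station: the cabbage, the cheese, the grain, the lamb, the lettuce | the upper station: the corn, the pigeon]
5. Keeper goes to the upper station with the cheese and the grain.  [the lower station: the cabbage, the lamb, the lettuce | the upper station: the cheese, the corn, the grain, the pigeon]
6. Keeper goes back to the lower station with the cheese.  [the lower station: the cabbage, the cheese, the lamb, the lettuce | the upper station: the corn, the grain, the pigeon]
7. Keeper goes to the upper station with the cheese and the lettuce.  [the lower station: the cabbage, the lamb | the upper station: the cheese, the corn, the grain, the lettuce, the pigeon]
8. Keeper goes back to the lower station with the cheese.  [the lower station: the cabbage, the cheese, the lamb | the upper station: the corn, the grain, the lettuce, the pigeon]
9. Keeper goes to the upper station with the cabbage and the lamb.  [the lower station: the cheese | the upper station: the cabbage, the corn, the grain, the lamb, the lettuce, the pigeon]
10. Keeper goes back to the lower station with the pigeon.  [the lower station: the cheese, the pigeon | the upper station: the cabbage, the corn, the grain, the lamb, the lettuce]
11. Keeper goes to the upper station with the cheese and the pigeon.  [the lower station: — | the upper station: the cabbage, the cheese, the corn, the grain, the lamb, the lettuce, the pigeon]

11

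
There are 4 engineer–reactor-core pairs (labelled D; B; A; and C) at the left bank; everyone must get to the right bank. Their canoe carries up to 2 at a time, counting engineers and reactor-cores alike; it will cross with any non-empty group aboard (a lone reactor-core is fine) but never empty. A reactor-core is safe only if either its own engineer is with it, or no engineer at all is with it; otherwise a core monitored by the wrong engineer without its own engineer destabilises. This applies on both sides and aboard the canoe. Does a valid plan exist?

No

Following every safe sequence of crossings from the start, the most of the 8 that can be at the right bank as the canoe arrives there on crossings 1, 3, 5 is 2, 3, 4 respectively; the best ever achieved is 4 of 8.
From crossing 7 on, no configuration arises that was not already reachable earlier: only 44 distinct safe configurations (who is on which side, and where the canoe is) can ever be reached, none of them has everyone across, and every continuation just revisits them. So no valid plan exists.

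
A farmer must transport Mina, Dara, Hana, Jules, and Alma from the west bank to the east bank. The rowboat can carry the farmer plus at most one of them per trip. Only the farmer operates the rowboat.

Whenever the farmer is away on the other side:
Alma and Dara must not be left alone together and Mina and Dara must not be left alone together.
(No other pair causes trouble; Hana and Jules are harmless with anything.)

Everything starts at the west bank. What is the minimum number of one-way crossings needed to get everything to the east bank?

Counting alone: the farmer can take at most 1 across per trip to the east bank, so moving all 5 needs at least 5 loaded trips out, with a return between consecutive ones — at least 9 crossings.
The safety rule pushes this higher. Following every safe sequence of crossings, the most of the 5 that can be at the east bank as the rowboat arrives there on crossing 9 is 4 — never all 5.
So no plan with fewer than 11 crossings exists, and this one achieves 11:
1. Farmer goes to the east bank with Dara.  [the west bank: Alma, Hana, Jules, Mina | the east bank: Dara]
2. Farmer goes back to the west bank alone.  [the west bank: Alma, Hana, Jules, Mina | the east bank: Dara]
3. Farmer goes to the east bank with Mina.  [the west bank: Alma, Hana, Jules | the east bank: Dara, Mina]
4. Farmer goes back to the west bank with Dara.  [the west bank: Alma, Dara, Hana, Jules | the east bank: Mina]
5. Farmer goes to the east bank with Alma.  [the west bank: Dara, Hana, Jules | the east bank: Alma, Mina]
6. Farmer goes back to the west bank alone.  [the west bank: Dara, Hana, Jules | the east bank: Alma, Mina]
7. Farmer goes to the east bank with Hana.  [the west bank: Dara, Jules | the east bank: Alma, Hana, Mina]
8. Farmer goes back to the west bank alone.  [the west bank: Dara, Jules | the east bank: Alma, Hana, Mina]
9. Farmer goes to the east bank with Jules.  [the west bank: Dara | the east bank: Alma, Hana, Jules, Mina]
10. Farmer goes back to the west bank alone.  [the west bank: Dara | the east bank: Alma, Hana, Jules, Mina]
11. Farmer goes to the east bank with Dara.  [the west bank: — | the east bank: Alma, Dara, Hana, Jules, Mina]

11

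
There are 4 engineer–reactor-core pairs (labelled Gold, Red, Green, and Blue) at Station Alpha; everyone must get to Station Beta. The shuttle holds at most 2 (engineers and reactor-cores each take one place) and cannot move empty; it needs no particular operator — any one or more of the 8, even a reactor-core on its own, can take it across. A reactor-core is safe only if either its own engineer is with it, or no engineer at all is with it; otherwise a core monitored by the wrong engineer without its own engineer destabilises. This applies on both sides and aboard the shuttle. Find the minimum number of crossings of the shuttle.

impossible

Following every safe sequence of crossings from the start, the most of the 8 that can be at Station Beta as the shuttle arrives there on crossings 1, 3, 5 is 2, 3, 4 respectively; the best ever achieved is 4 of 8.
From crossing 7 on, no configuration arises that was not already reachable earlier: only 44 distinct safe configurations (who is on which side, and where the shuttle is) can ever be reached, none of them has everyone across, and every continuation just revisits them. So no valid plan exists.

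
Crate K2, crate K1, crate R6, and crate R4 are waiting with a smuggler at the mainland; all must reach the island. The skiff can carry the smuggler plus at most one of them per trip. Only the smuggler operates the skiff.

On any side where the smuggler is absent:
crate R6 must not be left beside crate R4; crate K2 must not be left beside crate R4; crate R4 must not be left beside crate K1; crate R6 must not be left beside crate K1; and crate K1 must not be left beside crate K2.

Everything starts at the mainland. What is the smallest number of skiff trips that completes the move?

impossible

Whatever the first load, the items left behind include a forbidden pair without the smuggler. No opening move is safe, so no plan exists.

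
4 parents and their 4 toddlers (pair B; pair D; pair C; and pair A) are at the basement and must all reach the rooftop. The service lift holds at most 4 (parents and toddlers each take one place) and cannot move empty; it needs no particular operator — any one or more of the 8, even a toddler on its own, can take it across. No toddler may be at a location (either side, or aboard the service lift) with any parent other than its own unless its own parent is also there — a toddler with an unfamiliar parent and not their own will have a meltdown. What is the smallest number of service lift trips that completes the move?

Counting alone: each trip to the rooftop takes at most 4 across and each return brings at least 1 back, so after t trips out (and t−1 returns) at most 4t − (t−1) of the 8 are across; that first reaches 8 at t = 3, so at least 5 crossings are needed.
The plan below uses exactly 5 crossings, so it is optimal:
1. parent B and toddler B cross → the rooftop.
2. parent B crosses ← the basement.
3. parent A, parent B, parent C, and parent D cross → the rooftop.
4. toddler B crosses ← the basement.
5. toddler A, toddler B, toddler C, and toddler D cross → the rooftop.

5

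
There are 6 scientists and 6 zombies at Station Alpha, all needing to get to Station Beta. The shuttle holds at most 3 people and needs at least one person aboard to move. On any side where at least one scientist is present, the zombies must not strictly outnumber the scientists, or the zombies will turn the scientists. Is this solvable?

No

Following every safe sequence of crossings from the start, the most of the 12 that can be at Station Beta as the shuttle arrives there on crossings 1, 3, 5 is 3, 5, 6 respectively; the best ever achieved is 6 of 12.
From crossing 7 on, no configuration arises that was not already reachable earlier: only 17 distinct safe configurations (who is on which side, and where the shuttle is) can ever be reached, none of them has everyone across, and every continuation just revisits them. They are: 0 scientists + 0 zombies across (shuttle back at the start); 0 scientists + 1 zombie across (shuttle there); 0 scientists + 1 zombie across (shuttle back at the start); 0 scientists + 2 zombies across (shuttle there); 0 scientists + 2 zombies across (shuttle back at the start); 0 scientists + 3 zombies across (shuttle there); 0 scientists + 3 zombies across (shuttle back at the start); 0 scientists + 4 zombies across (shuttle there); 0 scientists + 4 zombies across (shuttle back at the start); 0 scientists + 5 zombies across (shuttle there); 0 scientists + 5 zombies across (shuttle back at the start); 0 scientists + 6 zombies across (shuttle there); 1 scientist + 1 zombie across (shuttle there); 1 scientist + 1 zombie across (shuttle back at the start); 2 scientists + 2 zombies across (shuttle there); 2 scientists + 2 zombies across (shuttle back at the start); 3 scientists + 3 zombies across (shuttle there). So no valid plan exists.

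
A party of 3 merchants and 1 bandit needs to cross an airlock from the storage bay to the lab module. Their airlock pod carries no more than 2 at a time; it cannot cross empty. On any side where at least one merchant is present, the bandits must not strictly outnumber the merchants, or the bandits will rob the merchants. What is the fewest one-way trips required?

5

Counting alone: each trip to the lab module takes at most 2 across and each return brings at least 1 back, so after t trips out (and t−1 returns) at most 2t − (t−1) of the 4 are across; that first reaches 4 at t = 3, so at least 5 crossings are needed.
The plan below uses exactly 5 crossings, so it is optimal:
1. 1 merchant and 1 bandit → the lab module.  (the storage bay: 2M 0B; the lab module: 1M 1B)
2. 1 bandit ← the storage bay.  (the storage bay: 2M 1B; the lab module: 1M 0B)
3. 1 merchant and 1 bandit → the lab module.  (the storage bay: 1M 0B; the lab module: 2M 1B)
4. 1 bandit ← the storage bay.  (the storage bay: 1M 1B; the lab module: 2M 0B)
5. 1 merchant and 1 bandit → the lab module.  (the storage bay: 0M 0B; the lab module: 3M 1B)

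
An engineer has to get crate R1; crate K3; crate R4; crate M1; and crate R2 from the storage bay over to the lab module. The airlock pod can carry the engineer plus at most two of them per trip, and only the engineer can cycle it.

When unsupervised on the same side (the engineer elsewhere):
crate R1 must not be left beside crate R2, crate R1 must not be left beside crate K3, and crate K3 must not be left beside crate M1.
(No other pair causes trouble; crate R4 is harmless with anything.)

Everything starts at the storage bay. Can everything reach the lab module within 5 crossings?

Yes — this plan uses 5 crossings (≤ 5):
1. Engineer goes to the lab module with crate K3 and crate R1.  [the storage bay: crate M1, crate R2, crate R4 | the lab module: crate K3, crate R1]
2. Engineer goes back to the storage bay with crate R1.  [the storage bay: crate M1, crate R1, crate R2, crate R4 | the lab module: crate K3]
3. Engineer goes to the lab module with crate R2 and crate R4.  [the storage bay: crate M1, crate R1 | the lab module: crate K3, crate R2, crate R4]
4. Engineer goes back to the storage bay alone.  [the storage bay: crate M1, crate R1 | the lab module: crate K3, crate R2, crate R4]
5. Engineer goes to the lab module with crate M1 and crate R1.  [the storage bay: — | the lab module: crate K3, crate M1, crate R1, crate R2, crate R4]

Yes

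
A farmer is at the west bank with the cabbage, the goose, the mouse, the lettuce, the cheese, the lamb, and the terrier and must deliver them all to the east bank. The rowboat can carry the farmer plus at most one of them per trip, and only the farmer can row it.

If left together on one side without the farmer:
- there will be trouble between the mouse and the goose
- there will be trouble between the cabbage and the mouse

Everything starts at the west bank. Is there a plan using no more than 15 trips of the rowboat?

Yes

Yes — this plan uses 15 crossings (≤ 15):
1. Farmer goes to the east bank with the mouse.
2. Farmer goes back to the west bank alone.
3. Farmer goes to the east bank with the cabbage.
4. Farmer goes back to the west bank with the mouse.
5. Farmer goes to the east bank with the goose.
6. Farmer goes back to the west bank alone.
7. Farmer goes to the east bank with the lettuce.
8. Farmer goes back to the west bank alone.
9. Farmer goes to the east bank with the cheese.
10. Farmer goes back to the west bank alone.
11. Farmer goes to the east bank with the lamb.
12. Farmer goes back to the west bank alone.
13. Farmer goes to the east bank with the terrier.
14. Farmer goes back to the west bank alone.
15. Farmer goes to the east bank with the mouse.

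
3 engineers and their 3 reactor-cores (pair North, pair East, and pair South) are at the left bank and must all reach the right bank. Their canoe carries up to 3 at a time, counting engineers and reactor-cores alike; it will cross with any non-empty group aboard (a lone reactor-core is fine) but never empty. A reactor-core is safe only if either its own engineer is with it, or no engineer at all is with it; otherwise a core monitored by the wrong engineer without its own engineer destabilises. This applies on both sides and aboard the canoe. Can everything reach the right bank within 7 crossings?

Yes

Yes — this plan uses 5 crossings (≤ 7):
1. engineer North and reactor-core North cross → the right bank.
2. engineer North crosses ← the left bank.
3. engineer East, engineer North, and engineer South cross → the right bank.
4. reactor-core North crosses ← the left bank.
5. reactor-core East, reactor-core North, and reactor-core South cross → the right bank.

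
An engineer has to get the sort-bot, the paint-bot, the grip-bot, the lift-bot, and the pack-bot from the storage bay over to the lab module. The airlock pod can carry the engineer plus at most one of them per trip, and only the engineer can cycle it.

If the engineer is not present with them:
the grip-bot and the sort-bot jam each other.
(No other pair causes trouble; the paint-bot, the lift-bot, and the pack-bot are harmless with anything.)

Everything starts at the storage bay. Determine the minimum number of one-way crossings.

Counting alone: the engineer can take at most 1 across per trip to the lab module, so moving all 5 needs at least 5 loaded trips out, with a return between consecutive ones — at least 9 crossings.
The plan below uses exactly 9 crossings, so it is optimal:
1. Engineer goes to the lab module with the sort-bot.  [the storage bay: the grip-bot, the lift-bot, the pack-bot, the paint-bot | the lab module: the sort-bot]
2. Engineer goes back to the storage bay alone.  [the storage bay: the grip-bot, the lift-bot, the pack-bot, the paint-bot | the lab module: the sort-bot]
3. Engineer goes to the lab module with the paint-bot.  [the storage bay: the grip-bot, the lift-bot, the pack-bot | the lab module: the paint-bot, the sort-bot]
4. Engineer goes back to the storage bay alone.  [the storage bay: the grip-bot, the lift-bot, the pack-bot | the lab module: the paint-bot, the sort-bot]
5. Engineer goes to the lab module with the lift-bot.  [the storage bay: the grip-bot, the pack-bot | the lab module: the lift-bot, the paint-bot, the sort-bot]
6. Engineer goes back to the storage bay alone.  [the storage bay: the grip-bot, the pack-bot | the lab module: the lift-bot, the paint-bot, the sort-bot]
7. Engineer goes to the lab module with the pack-bot.  [the storage bay: the grip-bot | the lab module: the lift-bot, the pack-bot, the paint-bot, the sort-bot]
8. Engineer goes back to the storage bay alone.  [the storage bay: the grip-bot | the lab module: the lift-bot, the pack-bot, the paint-bot, the sort-bot]
9. Engineer goes to the lab module with the grip-bot.  [the storage bay: — | the lab module: the grip-bot, the lift-bot, the pack-bot, the paint-bot, the sort-bot]

9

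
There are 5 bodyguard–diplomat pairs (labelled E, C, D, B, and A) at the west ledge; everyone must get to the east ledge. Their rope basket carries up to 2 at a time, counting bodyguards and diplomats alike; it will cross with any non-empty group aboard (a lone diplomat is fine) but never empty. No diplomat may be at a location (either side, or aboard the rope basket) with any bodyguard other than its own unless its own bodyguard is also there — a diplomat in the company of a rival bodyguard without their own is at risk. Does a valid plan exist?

Following every safe sequence of crossings from the start, the most of the 10 that can be at the east ledge as the rope basket arrives there on crossings 1, 3, 5, 7 is 2, 3, 4, 5 respectively; the best ever achieved is 5 of 10.
From crossing 9 on, no configuration arises that was not already reachable earlier: only 82 distinct safe configurations (who is on which side, and where the rope basket is) can ever be reached, none of them has everyone across, and every continuation just revisits them. So no valid plan exists.

No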